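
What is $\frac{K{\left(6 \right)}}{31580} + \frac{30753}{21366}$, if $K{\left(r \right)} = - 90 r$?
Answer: $\frac{5331345}{3748546} \approx 1.4222$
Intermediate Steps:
$\frac{K{\left(6 \right)}}{31580} + \frac{30753}{21366} = \frac{\left(-90\right) 6}{31580} + \frac{30753}{21366} = \left(-540\right) \frac{1}{31580} + 30753 \cdot \frac{1}{21366} = - \frac{27}{1579} + \frac{3417}{2374} = \frac{5331345}{3748546}$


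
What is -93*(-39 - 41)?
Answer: 7440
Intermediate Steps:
-93*(-39 - 41) = -93*(-80) = 7440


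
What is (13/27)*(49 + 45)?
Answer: 1222/27 ≈ 45.259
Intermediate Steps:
(13/27)*(49 + 45) = (13*(1/27))*94 = (13/27)*94 = 1222/27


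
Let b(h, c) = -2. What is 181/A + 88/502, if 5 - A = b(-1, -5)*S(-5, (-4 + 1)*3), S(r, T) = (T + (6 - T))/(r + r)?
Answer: 227991/4769 ≈ 47.807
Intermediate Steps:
S(r, T) = 3/r (S(r, T) = 6/((2*r)) = 6*(1/(2*r)) = 3/r)
A = 19/5 (A = 5 - (-2)*3/(-5) = 5 - (-2)*3*(-⅕) = 5 - (-2)*(-3)/5 = 5 - 1*6/5 = 5 - 6/5 = 19/5 ≈ 3.8000)
181/A + 88/502 = 181/(19/5) + 88/502 = 181*(5/19) + 88*(1/502) = 905/19 + 44/251 = 227991/4769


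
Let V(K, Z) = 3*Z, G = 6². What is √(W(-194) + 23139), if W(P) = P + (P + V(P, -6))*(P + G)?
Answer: √56441 ≈ 237.57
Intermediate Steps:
G = 36
W(P) = P + (-18 + P)*(36 + P) (W(P) = P + (P + 3*(-6))*(P + 36) = P + (P - 18)*(36 + P) = P + (-18 + P)*(36 + P))
√(W(-194) + 23139) = √((-648 + (-194)² + 19*(-194)) + 23139) = √((-648 + 37636 - 3686) + 23139) = √(33302 + 23139) = √56441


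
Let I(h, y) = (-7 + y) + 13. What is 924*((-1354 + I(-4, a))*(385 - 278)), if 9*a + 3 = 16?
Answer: -399393764/3 ≈ -1.3313e+8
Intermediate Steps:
a = 13/9 (a = -1/3 + (1/9)*16 = -1/3 + 16/9 = 13/9 ≈ 1.4444)
I(h, y) = 6 + y
924*((-1354 + I(-4, a))*(385 - 278)) = 924*((-1354 + (6 + 13/9))*(385 - 278)) = 924*((-1354 + 67/9)*107) = 924*(-12119/9*107) = 924*(-1296733/9) = -399393764/3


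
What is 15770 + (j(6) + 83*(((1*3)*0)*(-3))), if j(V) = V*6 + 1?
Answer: 15807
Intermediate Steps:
j(V) = 1 + 6*V (j(V) = 6*V + 1 = 1 + 6*V)
15770 + (j(6) + 83*(((1*3)*0)*(-3))) = 15770 + ((1 + 6*6) + 83*(((1*3)*0)*(-3))) = 15770 + ((1 + 36) + 83*((3*0)*(-3))) = 15770 + (37 + 83*(0*(-3))) = 15770 + (37 + 83*0) = 15770 + (37 + 0) = 15770 + 37 = 15807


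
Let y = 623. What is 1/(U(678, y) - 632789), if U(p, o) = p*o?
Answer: -1/210395 ≈ -4.7530e-6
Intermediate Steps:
U(p, o) = o*p
1/(U(678, y) - 632789) = 1/(623*678 - 632789) = 1/(422394 - 632789) = 1/(-210395) = -1/210395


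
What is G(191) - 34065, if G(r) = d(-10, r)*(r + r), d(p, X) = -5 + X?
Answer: 36987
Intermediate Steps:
G(r) = 2*r*(-5 + r) (G(r) = (-5 + r)*(r + r) = (-5 + r)*(2*r) = 2*r*(-5 + r))
G(191) - 34065 = 2*191*(-5 + 191) - 34065 = 2*191*186 - 34065 = 71052 - 34065 = 36987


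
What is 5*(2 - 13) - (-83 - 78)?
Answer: 106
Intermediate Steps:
5*(2 - 13) - (-83 - 78) = 5*(-11) - 1*(-161) = -55 + 161 = 106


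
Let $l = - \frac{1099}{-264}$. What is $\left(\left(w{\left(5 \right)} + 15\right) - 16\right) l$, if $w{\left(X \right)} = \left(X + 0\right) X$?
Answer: $\frac{1099}{11} \approx 99.909$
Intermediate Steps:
$l = \frac{1099}{264}$ ($l = \left(-1099\right) \left(- \frac{1}{264}\right) = \frac{1099}{264} \approx 4.1629$)
$w{\left(X \right)} = X^{2}$ ($w{\left(X \right)} = X X = X^{2}$)
$\left(\left(w{\left(5 \right)} + 15\right) - 16\right) l = \left(\left(5^{2} + 15\right) - 16\right) \frac{1099}{264} = \left(\left(25 + 15\right) - 16\right) \frac{1099}{264} = \left(40 - 16\right) \frac{1099}{264} = 24 \cdot \frac{1099}{264} = \frac{1099}{11}$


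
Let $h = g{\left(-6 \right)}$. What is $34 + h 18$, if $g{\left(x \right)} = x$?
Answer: $-74$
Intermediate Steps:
$h = -6$
$34 + h 18 = 34 - 108 = -74$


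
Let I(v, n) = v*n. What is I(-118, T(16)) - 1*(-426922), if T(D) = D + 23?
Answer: 422320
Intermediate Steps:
T(D) = 23 + D
I(v, n) = n*v
I(-118, T(16)) - 1*(-426922) = (23 + 16)*(-118) - 1*(-426922) = 39*(-118) + 426922 = -4602 + 426922 = 422320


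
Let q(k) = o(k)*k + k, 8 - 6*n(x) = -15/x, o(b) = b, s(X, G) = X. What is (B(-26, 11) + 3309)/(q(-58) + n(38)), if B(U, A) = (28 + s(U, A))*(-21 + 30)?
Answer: 758556/754087 ≈ 1.0059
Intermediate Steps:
n(x) = 4/3 + 5/(2*x) (n(x) = 4/3 - (-5)/(2*x) = 4/3 + 5/(2*x))
B(U, A) = 252 + 9*U (B(U, A) = (28 + U)*(-21 + 30) = (28 + U)*9 = 252 + 9*U)
q(k) = k + k**2 (q(k) = k*k + k = k**2 + k = k + k**2)
(B(-26, 11) + 3309)/(q(-58) + n(38)) = ((252 + 9*(-26)) + 3309)/(-58*(1 - 58) + (1/6)*(15 + 8*38)/38) = ((252 - 234) + 3309)/(-58*(-57) + (1/6)*(1/38)*(15 + 304)) = (18 + 3309)/(3306 + (1/6)*(1/38)*319) = 3327/(3306 + 319/228) = 3327/(754087/228) = 3327*(228/754087) = 758556/754087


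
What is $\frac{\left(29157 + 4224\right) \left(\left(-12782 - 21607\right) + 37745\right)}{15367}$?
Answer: $\frac{112026636}{15367} \approx 7290.1$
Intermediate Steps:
$\frac{\left(29157 + 4224\right) \left(\left(-12782 - 21607\right) + 37745\right)}{15367} = 33381 \left(\left(-12782 - 21607\right) + 37745\right) \frac{1}{15367} = 33381 \left(-34389 + 37745\right) \frac{1}{15367} = 33381 \cdot 3356 \cdot \frac{1}{15367} = 112026636 \cdot \frac{1}{15367} = \frac{112026636}{15367}$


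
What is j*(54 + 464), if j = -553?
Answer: -286454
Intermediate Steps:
j*(54 + 464) = -553*(54 + 464) = -553*518 = -286454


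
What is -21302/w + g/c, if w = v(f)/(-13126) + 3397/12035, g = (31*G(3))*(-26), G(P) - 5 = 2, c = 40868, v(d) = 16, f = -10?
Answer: -34381360593162591/453598652254 ≈ -75797.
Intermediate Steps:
G(P) = 7 (G(P) = 5 + 2 = 7)
g = -5642 (g = (31*7)*(-26) = 217*(-26) = -5642)
w = 22198231/78985705 (w = 16/(-13126) + 3397/12035 = 16*(-1/13126) + 3397*(1/12035) = -8/6563 + 3397/12035 = 22198231/78985705 ≈ 0.28104)
-21302/w + g/c = -21302/22198231/78985705 - 5642/40868 = -21302*78985705/22198231 - 5642*1/40868 = -1682553487910/22198231 - 2821/20434 = -34381360593162591/453598652254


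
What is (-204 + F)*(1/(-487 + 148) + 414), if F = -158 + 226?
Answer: -19086920/339 ≈ -56304.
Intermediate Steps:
F = 68
(-204 + F)*(1/(-487 + 148) + 414) = (-204 + 68)*(1/(-487 + 148) + 414) = -136*(1/(-339) + 414) = -136*(-1/339 + 414) = -136*140345/339 = -19086920/339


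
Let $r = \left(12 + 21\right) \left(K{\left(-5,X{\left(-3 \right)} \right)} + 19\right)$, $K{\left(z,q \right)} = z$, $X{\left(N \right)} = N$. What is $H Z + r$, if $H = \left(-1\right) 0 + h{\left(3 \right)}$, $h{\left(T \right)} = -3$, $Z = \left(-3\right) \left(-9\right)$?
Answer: $381$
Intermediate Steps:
$Z = 27$
$r = 462$ ($r = \left(12 + 21\right) \left(-5 + 19\right) = 33 \cdot 14 = 462$)
$H = -3$ ($H = \left(-1\right) 0 - 3 = 0 - 3 = -3$)
$H Z + r = \left(-3\right) 27 + 462 = -81 + 462 = 381$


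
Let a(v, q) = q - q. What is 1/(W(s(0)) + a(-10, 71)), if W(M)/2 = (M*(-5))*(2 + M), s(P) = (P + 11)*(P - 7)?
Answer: -1/57750 ≈ -1.7316e-5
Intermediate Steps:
a(v, q) = 0
s(P) = (-7 + P)*(11 + P) (s(P) = (11 + P)*(-7 + P) = (-7 + P)*(11 + P))
W(M) = -10*M*(2 + M) (W(M) = 2*((M*(-5))*(2 + M)) = 2*((-5*M)*(2 + M)) = 2*(-5*M*(2 + M)) = -10*M*(2 + M))
1/(W(s(0)) + a(-10, 71)) = 1/(-10*(-77 + 0**2 + 4*0)*(2 + (-77 + 0**2 + 4*0)) + 0) = 1/(-10*(-77 + 0 + 0)*(2 + (-77 + 0 + 0)) + 0) = 1/(-10*(-77)*(2 - 77) + 0) = 1/(-10*(-77)*(-75) + 0) = 1/(-57750 + 0) = 1/(-57750) = -1/57750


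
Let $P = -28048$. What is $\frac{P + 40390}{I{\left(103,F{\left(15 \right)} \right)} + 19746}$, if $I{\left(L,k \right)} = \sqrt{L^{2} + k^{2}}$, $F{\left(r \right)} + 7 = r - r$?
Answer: $\frac{121852566}{194946929} - \frac{450483 \sqrt{2}}{194946929} \approx 0.62179$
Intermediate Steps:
$F{\left(r \right)} = -7$ ($F{\left(r \right)} = -7 + \left(r - r\right) = -7 + 0 = -7$)
$\frac{P + 40390}{I{\left(103,F{\left(15 \right)} \right)} + 19746} = \frac{-28048 + 40390}{\sqrt{103^{2} + \left(-7\right)^{2}} + 19746} = \frac{12342}{\sqrt{10609 + 49} + 19746} = \frac{12342}{\sqrt{10658} + 19746} = \frac{12342}{73 \sqrt{2} + 19746} = \frac{12342}{19746 + 73 \sqrt{2}}$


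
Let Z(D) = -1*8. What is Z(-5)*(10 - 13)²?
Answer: -72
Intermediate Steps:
Z(D) = -8
Z(-5)*(10 - 13)² = -8*(10 - 13)² = -8*(-3)² = -8*9 = -72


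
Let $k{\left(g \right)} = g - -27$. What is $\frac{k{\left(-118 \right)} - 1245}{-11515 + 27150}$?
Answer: $- \frac{1336}{15635} \approx -0.085449$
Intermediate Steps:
$k{\left(g \right)} = 27 + g$ ($k{\left(g \right)} = g + 27 = 27 + g$)
$\frac{k{\left(-118 \right)} - 1245}{-11515 + 27150} = \frac{\left(27 - 118\right) - 1245}{-11515 + 27150} = \frac{-91 - 1245}{15635} = \left(-1336\right) \frac{1}{15635} = - \frac{1336}{15635}$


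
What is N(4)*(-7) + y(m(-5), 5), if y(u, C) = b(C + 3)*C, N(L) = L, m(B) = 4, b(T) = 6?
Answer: 2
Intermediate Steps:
y(u, C) = 6*C
N(4)*(-7) + y(m(-5), 5) = 4*(-7) + 6*5 = -28 + 30 = 2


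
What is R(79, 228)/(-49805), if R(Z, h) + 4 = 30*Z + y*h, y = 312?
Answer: -73502/49805 ≈ -1.4758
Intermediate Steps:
R(Z, h) = -4 + 30*Z + 312*h (R(Z, h) = -4 + (30*Z + 312*h) = -4 + 30*Z + 312*h)
R(79, 228)/(-49805) = (-4 + 30*79 + 312*228)/(-49805) = (-4 + 2370 + 71136)*(-1/49805) = 73502*(-1/49805) = -73502/49805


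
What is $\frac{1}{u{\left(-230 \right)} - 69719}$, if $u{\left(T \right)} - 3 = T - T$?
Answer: $- \frac{1}{69716} \approx -1.4344 \cdot 10^{-5}$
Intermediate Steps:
$u{\left(T \right)} = 3$ ($u{\left(T \right)} = 3 + \left(T - T\right) = 3 + 0 = 3$)
$\frac{1}{u{\left(-230 \right)} - 69719} = \frac{1}{3 - 69719} = \frac{1}{-69716} = - \frac{1}{69716}$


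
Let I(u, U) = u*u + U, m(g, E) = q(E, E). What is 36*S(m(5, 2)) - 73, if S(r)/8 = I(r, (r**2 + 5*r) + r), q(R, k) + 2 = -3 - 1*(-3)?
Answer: -1225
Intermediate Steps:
q(R, k) = -2 (q(R, k) = -2 + (-3 - 1*(-3)) = -2 + (-3 + 3) = -2 + 0 = -2)
m(g, E) = -2
I(u, U) = U + u**2 (I(u, U) = u**2 + U = U + u**2)
S(r) = 16*r**2 + 48*r (S(r) = 8*(((r**2 + 5*r) + r) + r**2) = 8*((r**2 + 6*r) + r**2) = 8*(2*r**2 + 6*r) = 16*r**2 + 48*r)
36*S(m(5, 2)) - 73 = 36*(16*(-2)*(3 - 2)) - 73 = 36*(16*(-2)*1) - 73 = 36*(-32) - 73 = -1152 - 73 = -1225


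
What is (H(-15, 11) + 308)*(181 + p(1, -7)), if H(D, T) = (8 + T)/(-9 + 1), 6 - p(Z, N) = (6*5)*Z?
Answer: 383865/8 ≈ 47983.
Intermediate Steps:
p(Z, N) = 6 - 30*Z (p(Z, N) = 6 - 6*5*Z = 6 - 30*Z)
H(D, T) = -1 - T/8 (H(D, T) = (8 + T)/(-8) = (8 + T)*(-1/8) = -1 - T/8)
(H(-15, 11) + 308)*(181 + p(1, -7)) = ((-1 - 1/8*11) + 308)*(181 + (6 - 30*1)) = ((-1 - 11/8) + 308)*(181 + (6 - 30)) = (-19/8 + 308)*(181 - 24) = (2445/8)*157 = 383865/8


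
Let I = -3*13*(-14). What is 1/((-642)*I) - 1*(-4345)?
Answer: 1523061539/350532 ≈ 4345.0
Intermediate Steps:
I = 546 (I = -39*(-14) = 546)
1/((-642)*I) - 1*(-4345) = 1/(-642*546) - 1*(-4345) = -1/642*1/546 + 4345 = -1/350532 + 4345 = 1523061539/350532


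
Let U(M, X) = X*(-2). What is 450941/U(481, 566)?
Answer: -450941/1132 ≈ -398.36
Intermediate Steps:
U(M, X) = -2*X
450941/U(481, 566) = 450941/((-2*566)) = 450941/(-1132) = 450941*(-1/1132) = -450941/1132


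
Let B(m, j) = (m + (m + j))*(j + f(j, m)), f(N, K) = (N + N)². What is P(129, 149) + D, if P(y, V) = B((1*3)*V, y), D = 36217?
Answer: 68263156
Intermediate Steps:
f(N, K) = 4*N² (f(N, K) = (2*N)² = 4*N²)
B(m, j) = (j + 2*m)*(j + 4*j²) (B(m, j) = (m + (m + j))*(j + 4*j²) = (m + (j + m))*(j + 4*j²) = (j + 2*m)*(j + 4*j²))
P(y, V) = y*(y + 4*y² + 6*V + 24*V*y) (P(y, V) = y*(y + 2*((1*3)*V) + 4*y² + 8*y*((1*3)*V)) = y*(y + 2*(3*V) + 4*y² + 8*y*(3*V)) = y*(y + 6*V + 4*y² + 24*V*y) = y*(y + 4*y² + 6*V + 24*V*y))
P(129, 149) + D = 129*(129 + 4*129² + 6*149 + 24*149*129) + 36217 = 129*(129 + 4*16641 + 894 + 461304) + 36217 = 129*(129 + 66564 + 894 + 461304) + 36217 = 129*528891 + 36217 = 68226939 + 36217 = 68263156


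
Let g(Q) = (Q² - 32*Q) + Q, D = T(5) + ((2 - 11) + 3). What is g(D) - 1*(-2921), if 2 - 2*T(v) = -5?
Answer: 12019/4 ≈ 3004.8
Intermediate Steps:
T(v) = 7/2 (T(v) = 1 - ½*(-5) = 1 + 5/2 = 7/2)
D = -5/2 (D = 7/2 + ((2 - 11) + 3) = 7/2 + (-9 + 3) = 7/2 - 6 = -5/2 ≈ -2.5000)
g(Q) = Q² - 31*Q
g(D) - 1*(-2921) = -5*(-31 - 5/2)/2 - 1*(-2921) = -5/2*(-67/2) + 2921 = 335/4 + 2921 = 12019/4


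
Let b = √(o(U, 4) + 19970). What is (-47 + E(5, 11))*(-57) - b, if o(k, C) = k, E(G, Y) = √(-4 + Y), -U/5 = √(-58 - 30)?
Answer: 2679 - √(19970 - 10*I*√22) - 57*√7 ≈ 2386.9 + 0.16596*I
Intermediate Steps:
U = -10*I*√22 (U = -5*√(-58 - 30) = -10*I*√22 ≈ -46.904*I)
b = √(19970 - 10*I*√22) (b = √(-10*I*√22 + 19970) = √(19970 - 10*I*√22) ≈ 141.32 - 0.166*I)
(-47 + E(5, 11))*(-57) - b = (-47 + √(-4 + 11))*(-57) - √(19970 - 10*I*√22) = (-47 + √7)*(-57) - √(19970 - 10*I*√22) = (2679 - 57*√7) - √(19970 - 10*I*√22) = 2679 - √(19970 - 10*I*√22) - 57*√7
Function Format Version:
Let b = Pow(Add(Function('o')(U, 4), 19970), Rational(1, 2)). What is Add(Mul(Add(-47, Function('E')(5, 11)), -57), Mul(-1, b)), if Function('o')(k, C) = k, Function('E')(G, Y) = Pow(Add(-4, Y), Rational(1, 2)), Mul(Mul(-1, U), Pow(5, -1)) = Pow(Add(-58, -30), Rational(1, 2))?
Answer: Add(2679, Mul(-1, Pow(Add(19970, Mul(-10, I, Pow(22, Rational(1, 2)))), Rational(1, 2))), Mul(-57, Pow(7, Rational(1, 2)))) ≈ Add(2386.9, Mul(0.16596, I))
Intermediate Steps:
U = Mul(-10, I, Pow(22, Rational(1, 2))) (U = Mul(-5, Pow(Add(-58, -30), Rational(1, 2))) = Mul(-5, Pow(-88, Rational(1, 2))) = Mul(-5, Mul(2, I, Pow(22, Rational(1, 2)))) = Mul(-10, I, Pow(22, Rational(1, 2))) ≈ Mul(-46.904, I))
b = Pow(Add(19970, Mul(-10, I, Pow(22, Rational(1, 2)))), Rational(1, 2)) (b = Pow(Add(Mul(-10, I, Pow(22, Rational(1, 2))), 19970), Rational(1, 2)) = Pow(Add(19970, Mul(-10, I, Pow(22, Rational(1, 2)))), Rational(1, 2)) ≈ Add(141.32, Mul(-0.166, I)))
Add(Mul(Add(-47, Function('E')(5, 11)), -57), Mul(-1, b)) = Add(Mul(Add(-47, Pow(Add(-4, 11), Rational(1, 2))), -57), Mul(-1, Pow(Add(19970, Mul(-10, I, Pow(22, Rational(1, 2)))), Rational(1, 2)))) = Add(Mul(Add(-47, Pow(7, Rational(1, 2))), -57), Mul(-1, Pow(Add(19970, Mul(-10, I, Pow(22, Rational(1, 2)))), Rational(1, 2)))) = Add(Add(2679, Mul(-57, Pow(7, Rational(1, 2)))), Mul(-1, Pow(Add(19970, Mul(-10, I, Pow(22, Rational(1, 2)))), Rational(1, 2)))) = Add(2679, Mul(-1, Pow(Add(19970, Mul(-10, I, Pow(22, Rational(1, 2)))), Rational(1, 2))), Mul(-57, Pow(7, Rational(1, 2))))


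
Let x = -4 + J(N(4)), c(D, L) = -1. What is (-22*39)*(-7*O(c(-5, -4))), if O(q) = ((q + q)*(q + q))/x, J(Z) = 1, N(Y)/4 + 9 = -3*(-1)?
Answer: -8008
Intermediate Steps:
N(Y) = -24 (N(Y) = -36 + 4*(-3*(-1)) = -36 + 4*3 = -36 + 12 = -24)
x = -3 (x = -4 + 1 = -3)
O(q) = -4*q**2/3 (O(q) = ((q + q)*(q + q))/(-3) = ((2*q)*(2*q))*(-1/3) = (4*q**2)*(-1/3) = -4*q**2/3)
(-22*39)*(-7*O(c(-5, -4))) = (-22*39)*(-(-28)*(-1)**2/3) = -(-6006)*(-4/3*1) = -(-6006)*(-4)/3 = -858*28/3 = -8008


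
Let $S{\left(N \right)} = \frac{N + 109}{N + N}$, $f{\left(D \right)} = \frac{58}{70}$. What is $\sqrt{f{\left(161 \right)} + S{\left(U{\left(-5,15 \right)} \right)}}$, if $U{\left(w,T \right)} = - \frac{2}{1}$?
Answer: $\frac{i \sqrt{127015}}{70} \approx 5.0913 i$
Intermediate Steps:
$U{\left(w,T \right)} = -2$ ($U{\left(w,T \right)} = \left(-2\right) 1 = -2$)
$f{\left(D \right)} = \frac{29}{35}$ ($f{\left(D \right)} = 58 \cdot \frac{1}{70} = \frac{29}{35}$)
$S{\left(N \right)} = \frac{109 + N}{2 N}$
$\sqrt{f{\left(161 \right)} + S{\left(U{\left(-5,15 \right)} \right)}} = \sqrt{\frac{29}{35} + \frac{109 - 2}{2 \left(-2\right)}} = \sqrt{\frac{29}{35} + \frac{1}{2} \left(- \frac{1}{2}\right) 107} = \sqrt{\frac{29}{35} - \frac{107}{4}} = \sqrt{- \frac{3629}{140}} = \frac{i \sqrt{127015}}{70}$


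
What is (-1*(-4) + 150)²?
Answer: 23716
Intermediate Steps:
(-1*(-4) + 150)² = (4 + 150)² = 154² = 23716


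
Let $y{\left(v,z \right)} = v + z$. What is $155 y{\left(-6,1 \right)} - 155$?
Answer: $-930$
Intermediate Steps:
$155 y{\left(-6,1 \right)} - 155 = 155 \left(-6 + 1\right) - 155 = 155 \left(-5\right) - 155 = -775 - 155 = -930$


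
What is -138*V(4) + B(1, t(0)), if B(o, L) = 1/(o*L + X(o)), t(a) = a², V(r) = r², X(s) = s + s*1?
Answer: -4415/2 ≈ -2207.5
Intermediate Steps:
X(s) = 2*s (X(s) = s + s = 2*s)
B(o, L) = 1/(2*o + L*o) (B(o, L) = 1/(o*L + 2*o) = 1/(L*o + 2*o) = 1/(2*o + L*o))
-138*V(4) + B(1, t(0)) = -138*4² + 1/(1*(2 + 0²)) = -138*16 + 1/(2 + 0) = -2208 + 1/2 = -2208 + 1*(½) = -2208 + ½ = -4415/2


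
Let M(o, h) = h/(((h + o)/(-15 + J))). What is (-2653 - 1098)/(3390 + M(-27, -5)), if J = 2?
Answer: -120032/108415 ≈ -1.1072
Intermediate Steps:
M(o, h) = h/(-h/13 - o/13) (M(o, h) = h/(((h + o)/(-15 + 2))) = h/(((h + o)/(-13))) = h/(((h + o)*(-1/13))) = h/(-h/13 - o/13))
(-2653 - 1098)/(3390 + M(-27, -5)) = (-2653 - 1098)/(3390 - 13*(-5)/(-5 - 27)) = -3751/(3390 - 13*(-5)/(-32)) = -3751/(3390 - 13*(-5)*(-1/32)) = -3751/(3390 - 65/32) = -3751/108415/32 = -3751*32/108415 = -120032/108415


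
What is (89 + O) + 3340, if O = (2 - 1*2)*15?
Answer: 3429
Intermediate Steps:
O = 0 (O = (2 - 2)*15 = 0*15 = 0)
(89 + O) + 3340 = (89 + 0) + 3340 = 89 + 3340 = 3429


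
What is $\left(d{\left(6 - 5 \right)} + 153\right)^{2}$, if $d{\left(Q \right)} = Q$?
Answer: $23716$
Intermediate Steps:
$\left(d{\left(6 - 5 \right)} + 153\right)^{2} = \left(\left(6 - 5\right) + 153\right)^{2} = \left(1 + 153\right)^{2} = 154^{2} = 23716$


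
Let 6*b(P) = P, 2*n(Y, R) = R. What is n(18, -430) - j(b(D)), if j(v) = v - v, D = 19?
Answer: -215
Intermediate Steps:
n(Y, R) = R/2
b(P) = P/6
j(v) = 0
n(18, -430) - j(b(D)) = (½)*(-430) - 1*0 = -215 + 0 = -215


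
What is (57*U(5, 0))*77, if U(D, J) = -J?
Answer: 0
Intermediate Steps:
(57*U(5, 0))*77 = (57*(-1*0))*77 = (57*0)*77 = 0*77 = 0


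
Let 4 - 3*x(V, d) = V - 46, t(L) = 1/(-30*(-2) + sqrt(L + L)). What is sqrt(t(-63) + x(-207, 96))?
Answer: sqrt(3)*sqrt((5141 + 257*I*sqrt(14))/(20 + I*sqrt(14)))/3 ≈ 9.2565 - 0.00016273*I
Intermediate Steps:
t(L) = 1/(60 + sqrt(2)*sqrt(L)) (t(L) = 1/(60 + sqrt(2*L)) = 1/(60 + sqrt(2)*sqrt(L)))
x(V, d) = 50/3 - V/3 (x(V, d) = 4/3 - (V - 46)/3 = 4/3 - (-46 + V)/3 = 4/3 + (46/3 - V/3) = 50/3 - V/3)
sqrt(t(-63) + x(-207, 96)) = sqrt(1/(60 + sqrt(2)*sqrt(-63)) + (50/3 - 1/3*(-207))) = sqrt(1/(60 + sqrt(2)*(3*I*sqrt(7))) + (50/3 + 69)) = sqrt(1/(60 + 3*I*sqrt(14)) + 257/3) = sqrt(257/3 + 1/(60 + 3*I*sqrt(14)))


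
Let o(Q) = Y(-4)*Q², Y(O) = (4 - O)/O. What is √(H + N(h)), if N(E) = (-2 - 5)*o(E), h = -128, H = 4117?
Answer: √233493 ≈ 483.21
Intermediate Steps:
Y(O) = (4 - O)/O
o(Q) = -2*Q² (o(Q) = ((4 - 1*(-4))/(-4))*Q² = (-(4 + 4)/4)*Q² = (-¼*8)*Q² = -2*Q²)
N(E) = 14*E² (N(E) = (-2 - 5)*(-2*E²) = -(-14)*E² = 14*E²)
√(H + N(h)) = √(4117 + 14*(-128)²) = √(4117 + 14*16384) = √(4117 + 229376) = √233493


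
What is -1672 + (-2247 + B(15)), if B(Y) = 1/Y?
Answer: -58784/15 ≈ -3918.9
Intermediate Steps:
-1672 + (-2247 + B(15)) = -1672 + (-2247 + 1/15) = -1672 - 33704/15 = -58784/15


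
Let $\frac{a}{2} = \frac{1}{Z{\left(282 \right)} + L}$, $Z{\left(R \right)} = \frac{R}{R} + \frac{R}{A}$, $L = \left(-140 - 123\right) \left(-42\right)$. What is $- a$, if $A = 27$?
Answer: $- \frac{18}{99517} \approx -0.00018087$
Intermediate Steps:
$L = 11046$ ($L = \left(-263\right) \left(-42\right) = 11046$)
$Z{\left(R \right)} = 1 + \frac{R}{27}$ ($Z{\left(R \right)} = \frac{R}{R} + \frac{R}{27} = 1 + R \frac{1}{27} = 1 + \frac{R}{27}$)
$a = \frac{18}{99517}$ ($a = \frac{2}{\left(1 + \frac{1}{27} \cdot 282\right) + 11046} = \frac{2}{\left(1 + \frac{94}{9}\right) + 11046} = \frac{2}{\frac{103}{9} + 11046} = \frac{2}{\frac{99517}{9}} = 2 \cdot \frac{9}{99517} = \frac{18}{99517} \approx 0.00018087$)
$- a = \left(-1\right) \frac{18}{99517} = - \frac{18}{99517}$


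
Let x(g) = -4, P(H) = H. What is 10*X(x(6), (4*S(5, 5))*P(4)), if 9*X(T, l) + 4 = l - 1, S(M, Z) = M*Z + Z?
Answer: 4750/9 ≈ 527.78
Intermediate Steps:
S(M, Z) = Z + M*Z
X(T, l) = -5/9 + l/9 (X(T, l) = -4/9 + (l - 1)/9 = -4/9 + (-1 + l)/9 = -4/9 + (-⅑ + l/9) = -5/9 + l/9)
10*X(x(6), (4*S(5, 5))*P(4)) = 10*(-5/9 + ((4*(5*(1 + 5)))*4)/9) = 10*(-5/9 + ((4*(5*6))*4)/9) = 10*(-5/9 + ((4*30)*4)/9) = 10*(-5/9 + (120*4)/9) = 10*(-5/9 + (⅑)*480) = 10*(-5/9 + 160/3) = 10*(475/9) = 4750/9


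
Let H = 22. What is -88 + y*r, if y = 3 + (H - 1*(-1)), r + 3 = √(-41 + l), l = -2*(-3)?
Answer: -166 + 26*I*√35 ≈ -166.0 + 153.82*I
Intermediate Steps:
l = 6
r = -3 + I*√35 (r = -3 + √(-41 + 6) = -3 + √(-35) = -3 + I*√35 ≈ -3.0 + 5.9161*I)
y = 26 (y = 3 + (22 - 1*(-1)) = 3 + (22 + 1) = 3 + 23 = 26)
-88 + y*r = -88 + 26*(-3 + I*√35) = -88 + (-78 + 26*I*√35) = -166 + 26*I*√35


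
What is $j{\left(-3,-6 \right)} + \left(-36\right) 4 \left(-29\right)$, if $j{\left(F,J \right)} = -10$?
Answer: $4166$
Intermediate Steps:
$j{\left(-3,-6 \right)} + \left(-36\right) 4 \left(-29\right) = -10 + \left(-36\right) 4 \left(-29\right) = -10 - -4176 = -10 + 4176 = 4166$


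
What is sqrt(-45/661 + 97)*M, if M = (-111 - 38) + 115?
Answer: -68*sqrt(10587898)/661 ≈ -334.74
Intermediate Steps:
M = -34 (M = -149 + 115 = -34)
sqrt(-45/661 + 97)*M = sqrt(-45/661 + 97)*(-34) = sqrt(64072/661)*(-34) = (2*sqrt(10587898)/661)*(-34) = -68*sqrt(10587898)/661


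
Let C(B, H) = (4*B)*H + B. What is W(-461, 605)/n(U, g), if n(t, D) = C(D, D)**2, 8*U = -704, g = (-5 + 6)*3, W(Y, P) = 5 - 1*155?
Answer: -50/507 ≈ -0.098619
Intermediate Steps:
W(Y, P) = -150 (W(Y, P) = 5 - 155 = -150)
g = 3 (g = 1*3 = 3)
C(B, H) = B + 4*B*H (C(B, H) = 4*B*H + B = B + 4*B*H)
U = -88 (U = (1/8)*(-704) = -88)
n(t, D) = D**2*(1 + 4*D)**2 (n(t, D) = (D*(1 + 4*D))**2 = D**2*(1 + 4*D)**2)
W(-461, 605)/n(U, g) = -150*1/(9*(1 + 4*3)**2) = -150*1/(9*(1 + 12)**2) = -150/(9*13**2) = -150/(9*169) = -150/1521 = -150*1/1521 = -50/507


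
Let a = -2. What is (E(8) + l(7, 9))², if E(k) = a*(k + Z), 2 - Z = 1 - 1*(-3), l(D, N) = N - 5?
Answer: 64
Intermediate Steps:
l(D, N) = -5 + N
Z = -2 (Z = 2 - (1 - 1*(-3)) = 2 - (1 + 3) = 2 - 1*4 = 2 - 4 = -2)
E(k) = 4 - 2*k (E(k) = -2*(k - 2) = -2*(-2 + k) = 4 - 2*k)
(E(8) + l(7, 9))² = ((4 - 2*8) + (-5 + 9))² = ((4 - 16) + 4)² = (-12 + 4)² = (-8)² = 64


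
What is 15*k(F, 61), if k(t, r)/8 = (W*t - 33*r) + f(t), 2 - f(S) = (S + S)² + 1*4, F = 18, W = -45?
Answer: -494520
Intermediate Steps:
f(S) = -2 - 4*S² (f(S) = 2 - ((S + S)² + 1*4) = 2 - ((2*S)² + 4) = 2 - (4*S² + 4) = 2 - (4 + 4*S²) = 2 + (-4 - 4*S²) = -2 - 4*S²)
k(t, r) = -16 - 360*t - 264*r - 32*t² (k(t, r) = 8*((-45*t - 33*r) + (-2 - 4*t²)) = 8*(-2 - 45*t - 33*r - 4*t²) = -16 - 360*t - 264*r - 32*t²)
15*k(F, 61) = 15*(-16 - 360*18 - 264*61 - 32*18²) = 15*(-16 - 6480 - 16104 - 32*324) = 15*(-16 - 6480 - 16104 - 10368) = 15*(-32968) = -494520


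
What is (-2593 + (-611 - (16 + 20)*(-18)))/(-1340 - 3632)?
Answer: 639/1243 ≈ 0.51408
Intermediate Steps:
(-2593 + (-611 - (16 + 20)*(-18)))/(-1340 - 3632) = (-2593 + (-611 - 36*(-18)))/(-4972) = (-2593 + (-611 - 1*(-648)))*(-1/4972) = (-2593 + (-611 + 648))*(-1/4972) = (-2593 + 37)*(-1/4972) = -2556*(-1/4972) = 639/1243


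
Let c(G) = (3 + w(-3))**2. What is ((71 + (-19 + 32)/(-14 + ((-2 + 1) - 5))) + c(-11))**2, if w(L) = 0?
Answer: 2518569/400 ≈ 6296.4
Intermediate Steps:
c(G) = 9 (c(G) = (3 + 0)**2 = 3**2 = 9)
((71 + (-19 + 32)/(-14 + ((-2 + 1) - 5))) + c(-11))**2 = ((71 + (-19 + 32)/(-14 + ((-2 + 1) - 5))) + 9)**2 = ((71 + 13/(-14 + (-1 - 5))) + 9)**2 = ((71 + 13/(-14 - 6)) + 9)**2 = ((71 + 13/(-20)) + 9)**2 = ((71 + 13*(-1/20)) + 9)**2 = ((71 - 13/20) + 9)**2 = (1407/20 + 9)**2 = (1587/20)**2 = 2518569/400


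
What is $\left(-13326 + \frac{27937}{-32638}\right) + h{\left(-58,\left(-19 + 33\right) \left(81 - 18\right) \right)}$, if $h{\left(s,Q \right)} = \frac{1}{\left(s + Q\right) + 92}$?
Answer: $- \frac{199212545331}{14948204} \approx -13327.0$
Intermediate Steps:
$h{\left(s,Q \right)} = \frac{1}{92 + Q + s}$ ($h{\left(s,Q \right)} = \frac{1}{\left(Q + s\right) + 92} = \frac{1}{92 + Q + s}$)
$\left(-13326 + \frac{27937}{-32638}\right) + h{\left(-58,\left(-19 + 33\right) \left(81 - 18\right) \right)} = \left(-13326 + \frac{27937}{-32638}\right) + \frac{1}{92 + \left(-19 + 33\right) \left(81 - 18\right) - 58} = \left(-13326 + 27937 \left(- \frac{1}{32638}\right)\right) + \frac{1}{92 + 14 \cdot 63 - 58} = \left(-13326 - \frac{27937}{32638}\right) + \frac{1}{92 + 882 - 58} = - \frac{434961925}{32638} + \frac{1}{916} = - \frac{199212545331}{14948204}$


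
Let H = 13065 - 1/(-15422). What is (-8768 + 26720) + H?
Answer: 478344175/15422 ≈ 31017.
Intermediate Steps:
H = 201488431/15422 (H = 13065 - 1*(-1/15422) = 13065 + 1/15422 = 201488431/15422 ≈ 13065.)
(-8768 + 26720) + H = (-8768 + 26720) + 201488431/15422 = 17952 + 201488431/15422 = 478344175/15422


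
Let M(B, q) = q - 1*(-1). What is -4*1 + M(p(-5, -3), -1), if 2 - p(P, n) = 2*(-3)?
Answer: -4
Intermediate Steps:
p(P, n) = 8 (p(P, n) = 2 - 2*(-3) = 2 - 1*(-6) = 2 + 6 = 8)
M(B, q) = 1 + q (M(B, q) = q + 1 = 1 + q)
-4*1 + M(p(-5, -3), -1) = -4*1 + (1 - 1) = -4 + 0 = -4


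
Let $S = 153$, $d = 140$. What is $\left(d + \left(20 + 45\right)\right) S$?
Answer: $31365$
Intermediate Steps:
$\left(d + \left(20 + 45\right)\right) S = \left(140 + \left(20 + 45\right)\right) 153 = \left(140 + 65\right) 153 = 205 \cdot 153 = 31365$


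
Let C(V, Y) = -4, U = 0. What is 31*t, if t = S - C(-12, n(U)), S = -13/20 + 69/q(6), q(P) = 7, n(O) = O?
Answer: 57319/140 ≈ 409.42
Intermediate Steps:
S = 1289/140 (S = -13/20 + 69/7 = 1289/140 ≈ 9.2071)
t = 1849/140 (t = 1289/140 - 1*(-4) = 1289/140 + 4 = 1849/140 ≈ 13.207)
31*t = 31*(1849/140) = 57319/140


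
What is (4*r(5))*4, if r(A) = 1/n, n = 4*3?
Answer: 4/3 ≈ 1.3333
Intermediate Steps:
n = 12
r(A) = 1/12
(4*r(5))*4 = (4*(1/12))*4 = (⅓)*4 = 4/3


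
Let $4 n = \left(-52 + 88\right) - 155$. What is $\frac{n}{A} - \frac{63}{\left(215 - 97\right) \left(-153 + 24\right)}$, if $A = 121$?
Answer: $- \frac{296821}{1227908} \approx -0.24173$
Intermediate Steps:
$n = - \frac{119}{4}$ ($n = \frac{\left(-52 + 88\right) - 155}{4} = \frac{36 - 155}{4} = \frac{1}{4} \left(-119\right) = - \frac{119}{4} \approx -29.75$)
$\frac{n}{A} - \frac{63}{\left(215 - 97\right) \left(-153 + 24\right)} = - \frac{119}{4 \cdot 121} - \frac{63}{\left(215 - 97\right) \left(-153 + 24\right)} = \left(- \frac{119}{4}\right) \frac{1}{121} - \frac{63}{118 \left(-129\right)} = - \frac{119}{484} - \frac{63}{-15222} = - \frac{119}{484} - - \frac{21}{5074} = - \frac{119}{484} + \frac{21}{5074} = - \frac{296821}{1227908}$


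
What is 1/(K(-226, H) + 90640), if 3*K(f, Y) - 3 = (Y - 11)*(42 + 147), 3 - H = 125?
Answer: 1/82262 ≈ 1.2156e-5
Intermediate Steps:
H = -122 (H = 3 - 1*125 = 3 - 125 = -122)
K(f, Y) = -692 + 63*Y (K(f, Y) = 1 + ((Y - 11)*(42 + 147))/3 = 1 + ((-11 + Y)*189)/3 = 1 + (-2079 + 189*Y)/3 = 1 + (-693 + 63*Y) = -692 + 63*Y)
1/(K(-226, H) + 90640) = 1/((-692 + 63*(-122)) + 90640) = 1/((-692 - 7686) + 90640) = 1/(-8378 + 90640) = 1/82262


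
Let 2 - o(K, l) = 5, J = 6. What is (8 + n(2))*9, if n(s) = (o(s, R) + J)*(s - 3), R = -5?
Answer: 45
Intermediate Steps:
o(K, l) = -3 (o(K, l) = 2 - 1*5 = 2 - 5 = -3)
n(s) = -9 + 3*s (n(s) = (-3 + 6)*(s - 3) = 3*(-3 + s) = -9 + 3*s)
(8 + n(2))*9 = (8 + (-9 + 3*2))*9 = (8 + (-9 + 6))*9 = (8 - 3)*9 = 5*9 = 45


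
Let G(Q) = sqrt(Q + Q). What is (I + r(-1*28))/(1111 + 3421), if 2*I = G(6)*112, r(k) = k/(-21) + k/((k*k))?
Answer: 109/380688 + 28*sqrt(3)/1133 ≈ 0.043091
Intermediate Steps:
G(Q) = sqrt(2)*sqrt(Q) (G(Q) = sqrt(2*Q) = sqrt(2)*sqrt(Q))
r(k) = 1/k - k/21 (r(k) = k*(-1/21) + k/(k**2) = -k/21 + k/k**2 = -k/21 + 1/k = 1/k - k/21)
I = 112*sqrt(3) (I = ((sqrt(2)*sqrt(6))*112)/2 = ((2*sqrt(3))*112)/2 = (224*sqrt(3))/2 = 112*sqrt(3) ≈ 193.99)
(I + r(-1*28))/(1111 + 3421) = (112*sqrt(3) + (1/(-1*28) - (-1)*28/21))/(1111 + 3421) = (112*sqrt(3) + (1/(-28) - 1/21*(-28)))/4532 = (112*sqrt(3) + (-1/28 + 4/3))*(1/4532) = (112*sqrt(3) + 109/84)*(1/4532) = (109/84 + 112*sqrt(3))*(1/4532) = 109/380688 + 28*sqrt(3)/1133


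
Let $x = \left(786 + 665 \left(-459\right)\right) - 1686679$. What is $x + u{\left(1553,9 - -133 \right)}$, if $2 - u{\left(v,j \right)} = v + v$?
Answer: $-1994232$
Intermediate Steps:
$u{\left(v,j \right)} = 2 - 2 v$ ($u{\left(v,j \right)} = 2 - \left(v + v\right) = 2 - 2 v$)
$x = -1991128$ ($x = \left(786 - 305235\right) - 1686679 = -304449 - 1686679 = -1991128$)
$x + u{\left(1553,9 - -133 \right)} = -1991128 + \left(2 - 3106\right) = -1991128 - 3104 = -1994232$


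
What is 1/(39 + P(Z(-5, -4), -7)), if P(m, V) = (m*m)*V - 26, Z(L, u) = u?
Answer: -1/99 ≈ -0.010101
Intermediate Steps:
P(m, V) = -26 + V*m**2 (P(m, V) = m**2*V - 26 = V*m**2 - 26 = -26 + V*m**2)
1/(39 + P(Z(-5, -4), -7)) = 1/(39 + (-26 - 7*(-4)**2)) = 1/(39 + (-26 - 7*16)) = 1/(39 + (-26 - 112)) = 1/(39 - 138) = 1/(-99) = -1/99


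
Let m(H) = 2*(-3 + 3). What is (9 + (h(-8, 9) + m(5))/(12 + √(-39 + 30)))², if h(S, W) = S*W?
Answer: 2673/289 + 2736*I/289 ≈ 9.2491 + 9.4671*I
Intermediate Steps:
m(H) = 0 (m(H) = 2*0 = 0)
(9 + (h(-8, 9) + m(5))/(12 + √(-39 + 30)))² = (9 + (-8*9 + 0)/(12 + √(-39 + 30)))² = (9 + (-72 + 0)/(12 + √(-9)))² = (9 - 72*(12 - 3*I)/153)² = (9 - 8*(12 - 3*I)/17)²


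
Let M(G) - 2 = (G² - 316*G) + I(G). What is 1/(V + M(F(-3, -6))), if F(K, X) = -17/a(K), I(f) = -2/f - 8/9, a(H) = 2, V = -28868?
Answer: -612/15978343 ≈ -3.8302e-5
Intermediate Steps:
I(f) = -8/9 - 2/f (I(f) = -2/f - 8*⅑ = -2/f - 8/9 = -8/9 - 2/f)
F(K, X) = -17/2
M(G) = 10/9 + G² - 316*G - 2/G (M(G) = 2 + ((G² - 316*G) + (-8/9 - 2/G)) = 2 + (-8/9 + G² - 316*G - 2/G) = 10/9 + G² - 316*G - 2/G)
1/(V + M(F(-3, -6))) = 1/(-28868 + (10/9 + (-17/2)² - 316*(-17/2) - 2/(-17/2))) = 1/(-28868 + (10/9 + 289/4 + 2686 - 2*(-2/17))) = 1/(-28868 + (10/9 + 289/4 + 2686 + 4/17)) = 1/(-28868 + 1688873/612) = 1/(-15978343/612) = -612/15978343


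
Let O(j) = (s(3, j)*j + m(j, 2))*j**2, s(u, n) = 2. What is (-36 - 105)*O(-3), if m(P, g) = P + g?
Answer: 8883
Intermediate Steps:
O(j) = j**2*(2 + 3*j) (O(j) = (2*j + (j + 2))*j**2 = (2*j + (2 + j))*j**2 = (2 + 3*j)*j**2 = j**2*(2 + 3*j))
(-36 - 105)*O(-3) = (-36 - 105)*((-3)**2*(2 + 3*(-3))) = -1269*(2 - 9) = -1269*(-7) = -141*(-63) = 8883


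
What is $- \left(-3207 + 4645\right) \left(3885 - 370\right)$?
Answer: $-5054570$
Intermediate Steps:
$- \left(-3207 + 4645\right) \left(3885 - 370\right) = - 1438 \cdot 3515 = \left(-1\right) 5054570 = -5054570$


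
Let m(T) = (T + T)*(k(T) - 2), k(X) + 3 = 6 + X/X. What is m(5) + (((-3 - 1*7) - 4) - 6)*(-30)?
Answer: 620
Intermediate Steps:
k(X) = 4 (k(X) = -3 + (6 + X/X) = -3 + (6 + 1) = -3 + 7 = 4)
m(T) = 4*T (m(T) = (T + T)*(4 - 2) = (2*T)*2 = 4*T)
m(5) + (((-3 - 1*7) - 4) - 6)*(-30) = 4*5 + (((-3 - 1*7) - 4) - 6)*(-30) = 20 + (((-3 - 7) - 4) - 6)*(-30) = 20 + ((-10 - 4) - 6)*(-30) = 20 + (-14 - 6)*(-30) = 20 - 20*(-30) = 20 + 600 = 620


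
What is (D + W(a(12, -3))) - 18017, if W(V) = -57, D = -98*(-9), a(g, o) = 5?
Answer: -17192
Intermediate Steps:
D = 882
(D + W(a(12, -3))) - 18017 = (882 - 57) - 18017 = 825 - 18017 = -17192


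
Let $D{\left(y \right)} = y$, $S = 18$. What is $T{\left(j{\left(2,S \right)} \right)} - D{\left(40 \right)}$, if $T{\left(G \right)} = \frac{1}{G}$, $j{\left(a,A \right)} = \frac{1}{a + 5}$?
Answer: $-33$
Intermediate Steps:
$j{\left(a,A \right)} = \frac{1}{5 + a}$
$T{\left(j{\left(2,S \right)} \right)} - D{\left(40 \right)} = \frac{1}{\frac{1}{5 + 2}} - 40 = \frac{1}{\frac{1}{7}} - 40 = 7 - 40 = -33$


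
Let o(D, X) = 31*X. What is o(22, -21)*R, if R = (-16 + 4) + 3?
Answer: 5859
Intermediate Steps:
R = -9 (R = -12 + 3 = -9)
o(22, -21)*R = (31*(-21))*(-9) = -651*(-9) = 5859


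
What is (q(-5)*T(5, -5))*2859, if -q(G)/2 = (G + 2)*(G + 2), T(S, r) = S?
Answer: -257310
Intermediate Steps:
q(G) = -2*(2 + G)**2 (q(G) = -2*(G + 2)*(G + 2) = -2*(2 + G)*(2 + G) = -2*(2 + G)**2)
(q(-5)*T(5, -5))*2859 = (-2*(2 - 5)**2*5)*2859 = (-2*(-3)**2*5)*2859 = (-2*9*5)*2859 = -18*5*2859 = -90*2859 = -257310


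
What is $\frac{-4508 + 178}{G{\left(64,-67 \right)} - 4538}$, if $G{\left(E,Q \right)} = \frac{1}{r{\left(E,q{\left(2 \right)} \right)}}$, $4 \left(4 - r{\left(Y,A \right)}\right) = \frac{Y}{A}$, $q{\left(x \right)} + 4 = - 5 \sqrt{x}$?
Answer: $\frac{2200904360}{2306792447} + \frac{173200 \sqrt{2}}{2306792447} \approx 0.9542$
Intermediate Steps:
$q{\left(x \right)} = -4 - 5 \sqrt{x}$
$r{\left(Y,A \right)} = 4 - \frac{Y}{4 A}$ ($r{\left(Y,A \right)} = 4 - \frac{Y \frac{1}{A}}{4} = 4 - \frac{Y}{4 A}$)
$G{\left(E,Q \right)} = \frac{1}{4 - \frac{E}{4 \left(-4 - 5 \sqrt{2}\right)}}$
$\frac{-4508 + 178}{G{\left(64,-67 \right)} - 4538} = \frac{-4508 + 178}{\frac{4 \left(4 + 5 \sqrt{2}\right)}{64 + 64 + 80 \sqrt{2}} - 4538} = - \frac{4330}{\frac{4 \left(4 + 5 \sqrt{2}\right)}{128 + 80 \sqrt{2}} - 4538} = - \frac{4330}{-4538 + \frac{4 \left(4 + 5 \sqrt{2}\right)}{128 + 80 \sqrt{2}}}$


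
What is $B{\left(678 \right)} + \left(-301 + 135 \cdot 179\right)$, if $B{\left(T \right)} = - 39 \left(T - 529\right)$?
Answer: $18053$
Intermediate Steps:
$B{\left(T \right)} = 20631 - 39 T$ ($B{\left(T \right)} = - 39 \left(-529 + T\right) = 20631 - 39 T$)
$B{\left(678 \right)} + \left(-301 + 135 \cdot 179\right) = \left(20631 - 26442\right) + \left(-301 + 135 \cdot 179\right) = \left(20631 - 26442\right) + \left(-301 + 24165\right) = -5811 + 23864 = 18053$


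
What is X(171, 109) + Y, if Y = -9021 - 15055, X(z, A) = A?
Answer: -23967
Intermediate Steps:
Y = -24076
X(171, 109) + Y = 109 - 24076 = -23967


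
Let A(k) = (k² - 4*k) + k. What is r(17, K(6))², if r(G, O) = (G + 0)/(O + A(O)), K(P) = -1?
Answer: 289/9 ≈ 32.111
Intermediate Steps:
A(k) = k² - 3*k
r(G, O) = G/(O + O*(-3 + O)) (r(G, O) = (G + 0)/(O + O*(-3 + O)) = G/(O + O*(-3 + O)))
r(17, K(6))² = (17/(-1*(-2 - 1)))² = (17*(-1)/(-3))² = (17*(-1)*(-⅓))² = (17/3)² = 289/9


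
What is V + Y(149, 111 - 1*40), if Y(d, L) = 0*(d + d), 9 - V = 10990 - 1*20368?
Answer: 9387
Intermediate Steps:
V = 9387 (V = 9 - (10990 - 1*20368) = 9 - (10990 - 20368) = 9 - 1*(-9378) = 9 + 9378 = 9387)
Y(d, L) = 0 (Y(d, L) = 0*(2*d) = 0)
V + Y(149, 111 - 1*40) = 9387 + 0 = 9387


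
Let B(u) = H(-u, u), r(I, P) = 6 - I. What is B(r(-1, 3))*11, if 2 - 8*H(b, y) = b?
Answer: 99/8 ≈ 12.375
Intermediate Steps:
H(b, y) = ¼ - b/8
B(u) = ¼ + u/8 (B(u) = ¼ - (-1)*u/8 = ¼ + u/8)
B(r(-1, 3))*11 = (¼ + (6 - 1*(-1))/8)*11 = (¼ + (6 + 1)/8)*11 = (¼ + (⅛)*7)*11 = (¼ + 7/8)*11 = (9/8)*11 = 99/8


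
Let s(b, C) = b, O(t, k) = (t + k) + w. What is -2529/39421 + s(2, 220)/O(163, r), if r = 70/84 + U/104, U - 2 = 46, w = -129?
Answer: -812661/108526013 ≈ -0.0074882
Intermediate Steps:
U = 48 (U = 2 + 46 = 48)
r = 101/78 (r = 70/84 + 48/104 = 70*(1/84) + 48*(1/104) = 5/6 + 6/13 = 101/78 ≈ 1.2949)
O(t, k) = -129 + k + t (O(t, k) = (t + k) - 129 = (k + t) - 129 = -129 + k + t)
-2529/39421 + s(2, 220)/O(163, r) = -2529/39421 + 2/(-129 + 101/78 + 163) = -2529*1/39421 + 2/(2753/78) = -2529/39421 + 2*(78/2753) = -2529/39421 + 156/2753 = -812661/108526013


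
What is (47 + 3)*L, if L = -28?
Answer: -1400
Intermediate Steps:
(47 + 3)*L = (47 + 3)*(-28) = 50*(-28) = -1400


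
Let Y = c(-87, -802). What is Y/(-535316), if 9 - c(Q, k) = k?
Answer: -811/535316 ≈ -0.0015150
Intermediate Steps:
c(Q, k) = 9 - k
Y = 811 (Y = 9 - 1*(-802) = 9 + 802 = 811)
Y/(-535316) = 811/(-535316) = 811*(-1/535316) = -811/535316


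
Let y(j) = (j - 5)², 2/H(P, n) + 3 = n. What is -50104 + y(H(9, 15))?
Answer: -1802903/36 ≈ -50081.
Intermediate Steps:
H(P, n) = 2/(-3 + n)
y(j) = (-5 + j)²
-50104 + y(H(9, 15)) = -50104 + (-5 + 2/(-3 + 15))² = -50104 + (-5 + 2/12)² = -50104 + (-5 + 2*(1/12))² = -50104 + (-5 + ⅙)² = -50104 + (-29/6)² = -50104 + 841/36 = -1802903/36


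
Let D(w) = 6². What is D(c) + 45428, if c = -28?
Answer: 45464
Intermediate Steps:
D(w) = 36
D(c) + 45428 = 36 + 45428 = 45464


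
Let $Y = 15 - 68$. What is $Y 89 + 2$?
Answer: $-4715$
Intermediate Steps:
$Y = -53$
$Y 89 + 2 = \left(-53\right) 89 + 2 = -4717 + 2 = -4715$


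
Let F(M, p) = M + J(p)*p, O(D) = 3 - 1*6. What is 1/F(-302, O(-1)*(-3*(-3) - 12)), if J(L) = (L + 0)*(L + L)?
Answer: 1/1156 ≈ 0.00086505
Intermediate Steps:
J(L) = 2*L² (J(L) = L*(2*L) = 2*L²)
O(D) = -3 (O(D) = 3 - 6 = -3)
F(M, p) = M + 2*p³ (F(M, p) = M + (2*p²)*p = M + 2*p³)
1/F(-302, O(-1)*(-3*(-3) - 12)) = 1/(-302 + 2*(-3*(-3*(-3) - 12))³) = 1/(-302 + 2*(-3*(9 - 12))³) = 1/(-302 + 2*(-3*(-3))³) = 1/(-302 + 2*9³) = 1/(-302 + 2*729) = 1/(-302 + 1458) = 1/1156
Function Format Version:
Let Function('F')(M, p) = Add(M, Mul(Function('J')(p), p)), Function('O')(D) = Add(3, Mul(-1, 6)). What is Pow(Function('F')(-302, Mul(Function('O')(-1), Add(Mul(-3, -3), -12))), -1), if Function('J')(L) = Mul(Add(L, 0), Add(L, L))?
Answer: Rational(1, 1156) ≈ 0.00086505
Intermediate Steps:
Function('J')(L) = Mul(2, Pow(L, 2)) (Function('J')(L) = Mul(L, Mul(2, L)) = Mul(2, Pow(L, 2)))
Function('O')(D) = -3 (Function('O')(D) = Add(3, -6) = -3)
Function('F')(M, p) = Add(M, Mul(2, Pow(p, 3))) (Function('F')(M, p) = Add(M, Mul(Mul(2, Pow(p, 2)), p)) = Add(M, Mul(2, Pow(p, 3))))
Pow(Function('F')(-302, Mul(Function('O')(-1), Add(Mul(-3, -3), -12))), -1) = Pow(Add(-302, Mul(2, Pow(Mul(-3, Add(Mul(-3, -3), -12)), 3))), -1) = Pow(Add(-302, Mul(2, Pow(Mul(-3, Add(9, -12)), 3))), -1) = Pow(Add(-302, Mul(2, Pow(Mul(-3, -3), 3))), -1) = Pow(Add(-302, Mul(2, Pow(9, 3))), -1) = Pow(Add(-302, Mul(2, 729)), -1) = Pow(Add(-302, 1458), -1) = Pow(1156, -1) = Rational(1, 1156)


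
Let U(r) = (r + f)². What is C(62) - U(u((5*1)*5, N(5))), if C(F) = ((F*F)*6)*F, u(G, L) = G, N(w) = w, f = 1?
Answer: 1429292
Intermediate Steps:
U(r) = (1 + r)² (U(r) = (r + 1)² = (1 + r)²)
C(F) = 6*F³ (C(F) = (F²*6)*F = (6*F²)*F = 6*F³)
C(62) - U(u((5*1)*5, N(5))) = 6*62³ - (1 + (5*1)*5)² = 6*238328 - (1 + 5*5)² = 1429968 - (1 + 25)² = 1429968 - 1*26² = 1429968 - 1*676 = 1429968 - 676 = 1429292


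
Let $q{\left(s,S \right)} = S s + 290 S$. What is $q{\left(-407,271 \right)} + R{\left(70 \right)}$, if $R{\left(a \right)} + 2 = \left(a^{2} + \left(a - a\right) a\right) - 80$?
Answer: $-26889$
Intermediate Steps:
$R{\left(a \right)} = -82 + a^{2}$ ($R{\left(a \right)} = -2 - \left(80 - a^{2} - \left(a - a\right) a\right) = -2 + \left(\left(a^{2} + 0 a\right) - 80\right) = -2 + \left(\left(a^{2} + 0\right) - 80\right) = -2 + \left(a^{2} - 80\right) = -2 + \left(-80 + a^{2}\right) = -82 + a^{2}$)
$q{\left(s,S \right)} = 290 S + S s$
$q{\left(-407,271 \right)} + R{\left(70 \right)} = 271 \left(290 - 407\right) - \left(82 - 70^{2}\right) = 271 \left(-117\right) + \left(-82 + 4900\right) = -31707 + 4818 = -26889$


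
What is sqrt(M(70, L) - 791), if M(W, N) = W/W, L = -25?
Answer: I*sqrt(790) ≈ 28.107*I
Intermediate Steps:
M(W, N) = 1
sqrt(M(70, L) - 791) = sqrt(1 - 791) = sqrt(-790) = I*sqrt(790)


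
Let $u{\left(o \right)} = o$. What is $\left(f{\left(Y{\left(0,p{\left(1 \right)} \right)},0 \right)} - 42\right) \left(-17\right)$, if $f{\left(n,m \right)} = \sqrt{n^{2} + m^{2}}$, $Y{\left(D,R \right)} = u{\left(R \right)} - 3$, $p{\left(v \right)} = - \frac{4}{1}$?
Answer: $595$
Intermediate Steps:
$p{\left(v \right)} = -4$ ($p{\left(v \right)} = \left(-4\right) 1 = -4$)
$Y{\left(D,R \right)} = -3 + R$ ($Y{\left(D,R \right)} = R - 3 = -3 + R$)
$f{\left(n,m \right)} = \sqrt{m^{2} + n^{2}}$
$\left(f{\left(Y{\left(0,p{\left(1 \right)} \right)},0 \right)} - 42\right) \left(-17\right) = \left(\sqrt{0^{2} + \left(-3 - 4\right)^{2}} - 42\right) \left(-17\right) = \left(\sqrt{0 + \left(-7\right)^{2}} - 42\right) \left(-17\right) = \left(\sqrt{0 + 49} - 42\right) \left(-17\right) = \left(\sqrt{49} - 42\right) \left(-17\right) = \left(7 - 42\right) \left(-17\right) = \left(-35\right) \left(-17\right) = 595$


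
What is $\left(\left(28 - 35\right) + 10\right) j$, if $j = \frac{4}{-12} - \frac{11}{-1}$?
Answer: $32$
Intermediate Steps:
$j = \frac{32}{3}$ ($j = 4 \left(- \frac{1}{12}\right) - -11 = - \frac{1}{3} + 11 = \frac{32}{3} \approx 10.667$)
$\left(\left(28 - 35\right) + 10\right) j = \left(\left(28 - 35\right) + 10\right) \frac{32}{3} = \left(-7 + 10\right) \frac{32}{3} = 3 \cdot \frac{32}{3} = 32$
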